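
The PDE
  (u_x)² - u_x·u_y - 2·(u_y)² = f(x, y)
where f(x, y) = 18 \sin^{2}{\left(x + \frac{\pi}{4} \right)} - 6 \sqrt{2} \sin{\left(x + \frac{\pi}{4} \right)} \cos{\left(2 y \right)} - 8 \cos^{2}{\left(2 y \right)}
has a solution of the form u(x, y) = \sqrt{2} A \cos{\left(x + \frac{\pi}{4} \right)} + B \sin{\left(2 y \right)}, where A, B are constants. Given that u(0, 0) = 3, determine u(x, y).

Answer: u(x, y) = - \sin{\left(2 y \right)} + 3 \sqrt{2} \cos{\left(x + \frac{\pi}{4} \right)}

Derivation:
Substitute the ansatz u = \sqrt{2} A \cos{\left(x + \frac{\pi}{4} \right)} + B \sin{\left(2 y \right)} into the left-hand side.
Derivatives of the ansatz:
  u_x = - \sqrt{2} A \sin{\left(x + \frac{\pi}{4} \right)}
  u_y = 2 B \cos{\left(2 y \right)}
Term by term:
  (u_x)² = 2 A^{2} \sin^{2}{\left(x + \frac{\pi}{4} \right)}
  -u_x·u_y = 2 \sqrt{2} A B \sin{\left(x + \frac{\pi}{4} \right)} \cos{\left(2 y \right)}
  -2·(u_y)² = - 8 B^{2} \cos^{2}{\left(2 y \right)}
So the left-hand side equals
  2 A^{2} \sin^{2}{\left(x + \frac{\pi}{4} \right)} + 2 \sqrt{2} A B \sin{\left(x + \frac{\pi}{4} \right)} \cos{\left(2 y \right)} - 8 B^{2} \cos^{2}{\left(2 y \right)}
This must equal f(x, y) = 18 \sin^{2}{\left(x + \frac{\pi}{4} \right)} - 6 \sqrt{2} \sin{\left(x + \frac{\pi}{4} \right)} \cos{\left(2 y \right)} - 8 \cos^{2}{\left(2 y \right)} identically.
Matching coefficients of the independent functions:
  [\sqrt{2} \sin{\left(x + \frac{\pi}{4} \right)} \cos{\left(2 y \right)}]:  2 A B = -6
  [\sin^{2}{\left(x + \frac{\pi}{4} \right)}]:  2 A^{2} = 18
  [\cos^{2}{\left(2 y \right)}]:  - 8 B^{2} = -8
These equations allow (A, B) = (-3, 1) or (3, -1).
Impose the point condition(s):
  u(0, 0) = 3  ⟹  A = 3
Only A = 3, B = -1 satisfies everything.
Hence u(x, y) = - \sin{\left(2 y \right)} + 3 \sqrt{2} \cos{\left(x + \frac{\pi}{4} \right)}.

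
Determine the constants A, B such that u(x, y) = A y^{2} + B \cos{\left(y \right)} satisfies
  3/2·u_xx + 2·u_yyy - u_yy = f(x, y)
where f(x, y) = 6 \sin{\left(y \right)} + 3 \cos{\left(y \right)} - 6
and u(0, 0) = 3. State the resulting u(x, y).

Answer: u(x, y) = 3 y^{2} + 3 \cos{\left(y \right)}

Derivation:
Substitute the ansatz u = A y^{2} + B \cos{\left(y \right)} into the left-hand side.
Derivatives of the ansatz:
  u_xx = 0
  u_yyy = B \sin{\left(y \right)}
  u_yy = 2 A - B \cos{\left(y \right)}
Term by term:
  3/2·u_xx = 0
  2·u_yyy = 2 B \sin{\left(y \right)}
  -u_yy = - 2 A + B \cos{\left(y \right)}
So the left-hand side equals
  - 2 A + 2 B \sin{\left(y \right)} + B \cos{\left(y \right)}
This must equal f(x, y) = 6 \sin{\left(y \right)} + 3 \cos{\left(y \right)} - 6 identically.
Matching coefficients of the independent functions:
  [constant term]:  - 2 A = -6
  [\sin{\left(y \right)}]:  2 B = 6
  [\cos{\left(y \right)}]:  B = 3
Solving: A = 3, B = 3.
Check against the point condition:
  u(0, 0) = 3  ⟹  B = 3  ✓
Hence u(x, y) = 3 y^{2} + 3 \cos{\left(y \right)}.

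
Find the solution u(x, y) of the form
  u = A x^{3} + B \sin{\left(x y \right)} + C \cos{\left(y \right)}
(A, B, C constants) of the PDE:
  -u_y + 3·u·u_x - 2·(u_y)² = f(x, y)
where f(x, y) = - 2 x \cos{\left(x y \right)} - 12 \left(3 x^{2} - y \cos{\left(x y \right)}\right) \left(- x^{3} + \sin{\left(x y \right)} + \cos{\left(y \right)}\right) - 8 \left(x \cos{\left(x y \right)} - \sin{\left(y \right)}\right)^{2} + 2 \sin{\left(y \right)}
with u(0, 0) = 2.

Substitute the ansatz u = A x^{3} + B \sin{\left(x y \right)} + C \cos{\left(y \right)} into the left-hand side.
Derivatives of the ansatz:
  u_y = B x \cos{\left(x y \right)} - C \sin{\left(y \right)}
  u_x = 3 A x^{2} + B y \cos{\left(x y \right)}
Term by term:
  -u_y = - B x \cos{\left(x y \right)} + C \sin{\left(y \right)}
  3·u·u_x = 9 A^{2} x^{5} + 3 A B x^{3} y \cos{\left(x y \right)} + 9 A B x^{2} \sin{\left(x y \right)} + 9 A C x^{2} \cos{\left(y \right)} + 3 B^{2} y \sin{\left(x y \right)} \cos{\left(x y \right)} + 3 B C y \cos{\left(y \right)} \cos{\left(x y \right)}
  -2·(u_y)² = - 2 B^{2} x^{2} \cos^{2}{\left(x y \right)} + 4 B C x \sin{\left(y \right)} \cos{\left(x y \right)} - 2 C^{2} \sin^{2}{\left(y \right)}
So the left-hand side equals
  9 A^{2} x^{5} + 3 A B x^{3} y \cos{\left(x y \right)} + 9 A B x^{2} \sin{\left(x y \right)} + 9 A C x^{2} \cos{\left(y \right)} - 2 B^{2} x^{2} \cos^{2}{\left(x y \right)} + 3 B^{2} y \sin{\left(x y \right)} \cos{\left(x y \right)} + 4 B C x \sin{\left(y \right)} \cos{\left(x y \right)} + 3 B C y \cos{\left(y \right)} \cos{\left(x y \right)} - B x \cos{\left(x y \right)} - 2 C^{2} \sin^{2}{\left(y \right)} + C \sin{\left(y \right)}
This must equal f(x, y) identically; expanded, f = 36 x^{5} - 12 x^{3} y \cos{\left(x y \right)} - 36 x^{2} \sin{\left(x y \right)} - 36 x^{2} \cos{\left(y \right)} - 8 x^{2} \cos^{2}{\left(x y \right)} + 16 x \sin{\left(y \right)} \cos{\left(x y \right)} - 2 x \cos{\left(x y \right)} + 12 y \sin{\left(x y \right)} \cos{\left(x y \right)} + 12 y \cos{\left(y \right)} \cos{\left(x y \right)} - 8 \sin^{2}{\left(y \right)} + 2 \sin{\left(y \right)}.
Matching coefficients of the independent functions:
  [x^{5}]:  9 A^{2} = 36
  [x \cos{\left(x y \right)}]:  - B = -2
  [x^{2} \sin{\left(x y \right)}]:  9 A B = -36
  [x^{2} \cos{\left(y \right)}]:  9 A C = -36
  [x^{2} \cos^{2}{\left(x y \right)}]:  - 2 B^{2} = -8
  [x \sin{\left(y \right)} \cos{\left(x y \right)}]:  4 B C = 16
  [x^{3} y \cos{\left(x y \right)}]:  3 A B = -12
  [y \sin{\left(x y \right)} \cos{\left(x y \right)}]:  3 B^{2} = 12
  [y \cos{\left(y \right)} \cos{\left(x y \right)}]:  3 B C = 12
  [\sin{\left(y \right)}]:  C = 2
  [\sin^{2}{\left(y \right)}]:  - 2 C^{2} = -8
Solving: A = -2, B = 2, C = 2.
Check against the point condition:
  u(0, 0) = 2  ⟹  C = 2  ✓
Hence u(x, y) = - 2 x^{3} + 2 \sin{\left(x y \right)} + 2 \cos{\left(y \right)}.

Answer: u(x, y) = - 2 x^{3} + 2 \sin{\left(x y \right)} + 2 \cos{\left(y \right)}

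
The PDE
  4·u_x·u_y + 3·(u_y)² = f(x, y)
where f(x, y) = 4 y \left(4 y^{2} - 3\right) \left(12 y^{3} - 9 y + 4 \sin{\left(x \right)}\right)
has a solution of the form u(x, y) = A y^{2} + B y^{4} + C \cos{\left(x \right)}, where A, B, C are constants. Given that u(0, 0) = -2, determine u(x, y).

Substitute the ansatz u = A y^{2} + B y^{4} + C \cos{\left(x \right)} into the left-hand side.
Derivatives of the ansatz:
  u_x = - C \sin{\left(x \right)}
  u_y = 2 A y + 4 B y^{3}
Term by term:
  4·u_x·u_y = - 8 A C y \sin{\left(x \right)} - 16 B C y^{3} \sin{\left(x \right)}
  3·(u_y)² = 12 A^{2} y^{2} + 48 A B y^{4} + 48 B^{2} y^{6}
So the left-hand side equals
  12 A^{2} y^{2} + 48 A B y^{4} - 8 A C y \sin{\left(x \right)} + 48 B^{2} y^{6} - 16 B C y^{3} \sin{\left(x \right)}
This must equal f(x, y) identically; expanded, f = 192 y^{6} - 288 y^{4} + 64 y^{3} \sin{\left(x \right)} + 108 y^{2} - 48 y \sin{\left(x \right)}.
Matching coefficients of the independent functions:
  [y^{2}]:  12 A^{2} = 108
  [y^{4}]:  48 A B = -288
  [y^{6}]:  48 B^{2} = 192
  [y \sin{\left(x \right)}]:  - 8 A C = -48
  [y^{3} \sin{\left(x \right)}]:  - 16 B C = 64
These equations allow (A, B, C) = (-3, 2, -2) or (3, -2, 2).
Impose the point condition(s):
  u(0, 0) = -2  ⟹  C = -2
Only A = -3, B = 2, C = -2 satisfies everything.
Hence u(x, y) = 2 y^{4} - 3 y^{2} - 2 \cos{\left(x \right)}.

Answer: u(x, y) = 2 y^{4} - 3 y^{2} - 2 \cos{\left(x \right)}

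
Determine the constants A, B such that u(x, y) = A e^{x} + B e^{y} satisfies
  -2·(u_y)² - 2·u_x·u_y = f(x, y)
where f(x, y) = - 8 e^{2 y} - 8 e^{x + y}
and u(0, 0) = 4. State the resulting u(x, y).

Substitute the ansatz u = A e^{x} + B e^{y} into the left-hand side.
Derivatives of the ansatz:
  u_y = B e^{y}
  u_x = A e^{x}
Term by term:
  -2·(u_y)² = - 2 B^{2} e^{2 y}
  -2·u_x·u_y = - 2 A B e^{x} e^{y}
So the left-hand side equals
  - 2 A B e^{x} e^{y} - 2 B^{2} e^{2 y}
This must equal f(x, y) identically; expanded, f = - 8 e^{x} e^{y} - 8 e^{2 y}.
Matching coefficients of the independent functions:
  [e^{x} e^{y}]:  - 2 A B = -8
  [e^{2 y}]:  - 2 B^{2} = -8
These equations allow (A, B) = (-2, -2) or (2, 2).
Impose the point condition(s):
  u(0, 0) = 4  ⟹  A + B = 4
Only A = 2, B = 2 satisfies everything.
Hence u(x, y) = 2 e^{x} + 2 e^{y}.

Answer: u(x, y) = 2 e^{x} + 2 e^{y}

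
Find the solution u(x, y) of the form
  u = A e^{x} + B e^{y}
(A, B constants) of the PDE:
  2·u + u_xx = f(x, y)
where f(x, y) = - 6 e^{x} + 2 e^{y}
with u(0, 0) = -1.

Substitute the ansatz u = A e^{x} + B e^{y} into the left-hand side.
Derivatives of the ansatz:
  u_xx = A e^{x}
Term by term:
  2·u = 2 A e^{x} + 2 B e^{y}
  u_xx = A e^{x}
So the left-hand side equals
  3 A e^{x} + 2 B e^{y}
This must equal f(x, y) = - 6 e^{x} + 2 e^{y} identically.
Matching coefficients of the independent functions:
  [e^{x}]:  3 A = -6
  [e^{y}]:  2 B = 2
Solving: A = -2, B = 1.
Check against the point condition:
  u(0, 0) = -1  ⟹  A + B = -1  ✓
Hence u(x, y) = - 2 e^{x} + e^{y}.

Answer: u(x, y) = - 2 e^{x} + e^{y}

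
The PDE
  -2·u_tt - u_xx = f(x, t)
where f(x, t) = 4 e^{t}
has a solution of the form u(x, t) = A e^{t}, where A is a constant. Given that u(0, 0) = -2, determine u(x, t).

Substitute the ansatz u = A e^{t} into the left-hand side.
Derivatives of the ansatz:
  u_tt = A e^{t}
  u_xx = 0
Term by term:
  -2·u_tt = - 2 A e^{t}
  -u_xx = 0
So the left-hand side equals
  - 2 A e^{t}
This must equal f(x, t) = 4 e^{t} identically.
Matching coefficients of the independent functions:
  [e^{t}]:  - 2 A = 4
Solving: A = -2.
Check against the point condition:
  u(0, 0) = -2  ⟹  A = -2  ✓
Hence u(x, t) = - 2 e^{t}.

Answer: u(x, t) = - 2 e^{t}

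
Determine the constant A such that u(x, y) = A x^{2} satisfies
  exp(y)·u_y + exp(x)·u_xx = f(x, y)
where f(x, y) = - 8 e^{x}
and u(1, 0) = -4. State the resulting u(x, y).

Answer: u(x, y) = - 4 x^{2}

Derivation:
Substitute the ansatz u = A x^{2} into the left-hand side.
Derivatives of the ansatz:
  u_y = 0
  u_xx = 2 A
Term by term:
  exp(y)·u_y = 0
  exp(x)·u_xx = 2 A e^{x}
So the left-hand side equals
  2 A e^{x}
This must equal f(x, y) = - 8 e^{x} identically.
Matching coefficients of the independent functions:
  [e^{x}]:  2 A = -8
Solving: A = -4.
Check against the point condition:
  u(1, 0) = -4  ⟹  A = -4  ✓
Hence u(x, y) = - 4 x^{2}.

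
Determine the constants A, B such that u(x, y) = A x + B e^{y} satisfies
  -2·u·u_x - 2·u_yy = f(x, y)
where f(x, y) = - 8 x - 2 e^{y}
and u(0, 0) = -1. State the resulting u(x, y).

Substitute the ansatz u = A x + B e^{y} into the left-hand side.
Derivatives of the ansatz:
  u_x = A
  u_yy = B e^{y}
Term by term:
  -2·u·u_x = - 2 A^{2} x - 2 A B e^{y}
  -2·u_yy = - 2 B e^{y}
So the left-hand side equals
  - 2 A^{2} x - 2 A B e^{y} - 2 B e^{y}
This must equal f(x, y) = - 8 x - 2 e^{y} identically.
Matching coefficients of the independent functions:
  [x]:  - 2 A^{2} = -8
  [e^{y}]:  - 2 A B - 2 B = -2
These equations allow (A, B) = (-2, -1) or (2, \frac{1}{3}).
Impose the point condition(s):
  u(0, 0) = -1  ⟹  B = -1
Only A = -2, B = -1 satisfies everything.
Hence u(x, y) = - 2 x - e^{y}.

Answer: u(x, y) = - 2 x - e^{y}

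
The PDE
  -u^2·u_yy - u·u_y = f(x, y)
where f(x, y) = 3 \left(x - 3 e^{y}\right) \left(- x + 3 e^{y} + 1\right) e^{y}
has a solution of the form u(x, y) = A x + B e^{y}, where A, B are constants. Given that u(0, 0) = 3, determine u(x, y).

Answer: u(x, y) = - x + 3 e^{y}

Derivation:
Substitute the ansatz u = A x + B e^{y} into the left-hand side.
Derivatives of the ansatz:
  u_yy = B e^{y}
  u_y = B e^{y}
Term by term:
  -u^2·u_yy = - A^{2} B x^{2} e^{y} - 2 A B^{2} x e^{2 y} - B^{3} e^{3 y}
  -u·u_y = - A B x e^{y} - B^{2} e^{2 y}
So the left-hand side equals
  - A^{2} B x^{2} e^{y} - 2 A B^{2} x e^{2 y} - A B x e^{y} - B^{3} e^{3 y} - B^{2} e^{2 y}
This must equal f(x, y) identically; expanded, f = - 3 x^{2} e^{y} + 18 x e^{2 y} + 3 x e^{y} - 27 e^{3 y} - 9 e^{2 y}.
Matching coefficients of the independent functions:
  [x e^{y}]:  - A B = 3
  [x e^{2 y}]:  - 2 A B^{2} = 18
  [x^{2} e^{y}]:  - A^{2} B = -3
  [e^{2 y}]:  - B^{2} = -9
  [e^{3 y}]:  - B^{3} = -27
Solving: A = -1, B = 3.
Check against the point condition:
  u(0, 0) = 3  ⟹  B = 3  ✓
Hence u(x, y) = - x + 3 e^{y}.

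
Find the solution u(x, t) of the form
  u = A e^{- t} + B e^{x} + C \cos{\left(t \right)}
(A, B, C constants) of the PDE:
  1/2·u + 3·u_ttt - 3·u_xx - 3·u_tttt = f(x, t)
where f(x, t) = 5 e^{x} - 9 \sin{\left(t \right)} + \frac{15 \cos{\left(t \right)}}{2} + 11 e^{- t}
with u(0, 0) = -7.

Substitute the ansatz u = A e^{- t} + B e^{x} + C \cos{\left(t \right)} into the left-hand side.
Derivatives of the ansatz:
  u_ttt = - A e^{- t} + C \sin{\left(t \right)}
  u_xx = B e^{x}
  u_tttt = A e^{- t} + C \cos{\left(t \right)}
Term by term:
  1/2·u = \frac{A e^{- t}}{2} + \frac{B e^{x}}{2} + \frac{C \cos{\left(t \right)}}{2}
  3·u_ttt = - 3 A e^{- t} + 3 C \sin{\left(t \right)}
  -3·u_xx = - 3 B e^{x}
  -3·u_tttt = - 3 A e^{- t} - 3 C \cos{\left(t \right)}
So the left-hand side equals
  - \frac{11 A e^{- t}}{2} - \frac{5 B e^{x}}{2} + 3 C \sin{\left(t \right)} - \frac{5 C \cos{\left(t \right)}}{2}
This must equal f(x, t) = 5 e^{x} - 9 \sin{\left(t \right)} + \frac{15 \cos{\left(t \right)}}{2} + 11 e^{- t} identically.
Matching coefficients of the independent functions:
  [e^{- t}]:  - \frac{11 A}{2} = 11
  [e^{x}]:  - \frac{5 B}{2} = 5
  [\sin{\left(t \right)}]:  3 C = -9
  [\cos{\left(t \right)}]:  - \frac{5 C}{2} = \frac{15}{2}
Solving: A = -2, B = -2, C = -3.
Check against the point condition:
  u(0, 0) = -7  ⟹  A + B + C = -7  ✓
Hence u(x, t) = - 2 e^{x} - 3 \cos{\left(t \right)} - 2 e^{- t}.

Answer: u(x, t) = - 2 e^{x} - 3 \cos{\left(t \right)} - 2 e^{- t}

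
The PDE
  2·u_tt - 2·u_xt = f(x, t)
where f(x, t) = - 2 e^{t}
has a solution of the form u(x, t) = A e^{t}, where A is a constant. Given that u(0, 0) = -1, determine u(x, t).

Answer: u(x, t) = - e^{t}

Derivation:
Substitute the ansatz u = A e^{t} into the left-hand side.
Derivatives of the ansatz:
  u_tt = A e^{t}
  u_xt = 0
Term by term:
  2·u_tt = 2 A e^{t}
  -2·u_xt = 0
So the left-hand side equals
  2 A e^{t}
This must equal f(x, t) = - 2 e^{t} identically.
Matching coefficients of the independent functions:
  [e^{t}]:  2 A = -2
Solving: A = -1.
Check against the point condition:
  u(0, 0) = -1  ⟹  A = -1  ✓
Hence u(x, t) = - e^{t}.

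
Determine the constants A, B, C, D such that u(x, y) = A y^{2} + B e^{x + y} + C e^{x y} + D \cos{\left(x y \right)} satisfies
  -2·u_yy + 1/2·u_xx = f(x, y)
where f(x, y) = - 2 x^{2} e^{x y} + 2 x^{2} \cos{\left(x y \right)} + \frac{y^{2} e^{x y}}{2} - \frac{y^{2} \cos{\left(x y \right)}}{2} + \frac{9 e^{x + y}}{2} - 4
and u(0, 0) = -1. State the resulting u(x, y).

Substitute the ansatz u = A y^{2} + B e^{x + y} + C e^{x y} + D \cos{\left(x y \right)} into the left-hand side.
Derivatives of the ansatz:
  u_yy = 2 A + B e^{x} e^{y} + C x^{2} e^{x y} - D x^{2} \cos{\left(x y \right)}
  u_xx = B e^{x} e^{y} + C y^{2} e^{x y} - D y^{2} \cos{\left(x y \right)}
Term by term:
  -2·u_yy = - 4 A - 2 B e^{x} e^{y} - 2 C x^{2} e^{x y} + 2 D x^{2} \cos{\left(x y \right)}
  1/2·u_xx = \frac{B e^{x} e^{y}}{2} + \frac{C y^{2} e^{x y}}{2} - \frac{D y^{2} \cos{\left(x y \right)}}{2}
So the left-hand side equals
  - 4 A - \frac{3 B e^{x} e^{y}}{2} - 2 C x^{2} e^{x y} + \frac{C y^{2} e^{x y}}{2} + 2 D x^{2} \cos{\left(x y \right)} - \frac{D y^{2} \cos{\left(x y \right)}}{2}
This must equal f(x, y) identically; expanded, f = - 2 x^{2} e^{x y} + 2 x^{2} \cos{\left(x y \right)} + \frac{y^{2} e^{x y}}{2} - \frac{y^{2} \cos{\left(x y \right)}}{2} + \frac{9 e^{x} e^{y}}{2} - 4.
Matching coefficients of the independent functions:
  [constant term]:  - 4 A = -4
  [x^{2} e^{x y}]:  - 2 C = -2
  [x^{2} \cos{\left(x y \right)}]:  2 D = 2
  [y^{2} e^{x y}]:  \frac{C}{2} = \frac{1}{2}
  [y^{2} \cos{\left(x y \right)}]:  - \frac{D}{2} = - \frac{1}{2}
  [e^{x} e^{y}]:  - \frac{3 B}{2} = \frac{9}{2}
Solving: A = 1, B = -3, C = 1, D = 1.
Check against the point condition:
  u(0, 0) = -1  ⟹  B + C + D = -1  ✓
Hence u(x, y) = y^{2} + e^{x y} - 3 e^{x + y} + \cos{\left(x y \right)}.

Answer: u(x, y) = y^{2} + e^{x y} - 3 e^{x + y} + \cos{\left(x y \right)}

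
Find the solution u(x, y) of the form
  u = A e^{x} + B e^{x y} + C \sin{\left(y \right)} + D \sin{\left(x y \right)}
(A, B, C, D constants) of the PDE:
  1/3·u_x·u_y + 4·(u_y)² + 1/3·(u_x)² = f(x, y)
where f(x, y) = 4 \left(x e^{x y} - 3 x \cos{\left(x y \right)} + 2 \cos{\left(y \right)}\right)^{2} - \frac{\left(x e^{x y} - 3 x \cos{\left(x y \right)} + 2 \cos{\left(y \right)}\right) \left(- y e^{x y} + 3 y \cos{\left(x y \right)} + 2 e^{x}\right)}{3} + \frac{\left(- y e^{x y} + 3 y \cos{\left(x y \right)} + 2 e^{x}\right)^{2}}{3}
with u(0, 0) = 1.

Substitute the ansatz u = A e^{x} + B e^{x y} + C \sin{\left(y \right)} + D \sin{\left(x y \right)} into the left-hand side.
Derivatives of the ansatz:
  u_x = A e^{x} + B y e^{x y} + D y \cos{\left(x y \right)}
  u_y = B x e^{x y} + C \cos{\left(y \right)} + D x \cos{\left(x y \right)}
Term by term:
  1/3·u_x·u_y = \frac{A B x e^{x} e^{x y}}{3} + \frac{A C e^{x} \cos{\left(y \right)}}{3} + \frac{A D x e^{x} \cos{\left(x y \right)}}{3} + \frac{B^{2} x y e^{2 x y}}{3} + \frac{B C y e^{x y} \cos{\left(y \right)}}{3} + \frac{2 B D x y e^{x y} \cos{\left(x y \right)}}{3} + \frac{C D y \cos{\left(y \right)} \cos{\left(x y \right)}}{3} + \frac{D^{2} x y \cos^{2}{\left(x y \right)}}{3}
  4·(u_y)² = 4 B^{2} x^{2} e^{2 x y} + 8 B C x e^{x y} \cos{\left(y \right)} + 8 B D x^{2} e^{x y} \cos{\left(x y \right)} + 4 C^{2} \cos^{2}{\left(y \right)} + 8 C D x \cos{\left(y \right)} \cos{\left(x y \right)} + 4 D^{2} x^{2} \cos^{2}{\left(x y \right)}
  1/3·(u_x)² = \frac{A^{2} e^{2 x}}{3} + \frac{2 A B y e^{x} e^{x y}}{3} + \frac{2 A D y e^{x} \cos{\left(x y \right)}}{3} + \frac{B^{2} y^{2} e^{2 x y}}{3} + \frac{2 B D y^{2} e^{x y} \cos{\left(x y \right)}}{3} + \frac{D^{2} y^{2} \cos^{2}{\left(x y \right)}}{3}
So the left-hand side equals
  \frac{A^{2} e^{2 x}}{3} + \frac{A B x e^{x} e^{x y}}{3} + \frac{2 A B y e^{x} e^{x y}}{3} + \frac{A C e^{x} \cos{\left(y \right)}}{3} + \frac{A D x e^{x} \cos{\left(x y \right)}}{3} + \frac{2 A D y e^{x} \cos{\left(x y \right)}}{3} + 4 B^{2} x^{2} e^{2 x y} + \frac{B^{2} x y e^{2 x y}}{3} + \frac{B^{2} y^{2} e^{2 x y}}{3} + 8 B C x e^{x y} \cos{\left(y \right)} + \frac{B C y e^{x y} \cos{\left(y \right)}}{3} + 8 B D x^{2} e^{x y} \cos{\left(x y \right)} + \frac{2 B D x y e^{x y} \cos{\left(x y \right)}}{3} + \frac{2 B D y^{2} e^{x y} \cos{\left(x y \right)}}{3} + 4 C^{2} \cos^{2}{\left(y \right)} + 8 C D x \cos{\left(y \right)} \cos{\left(x y \right)} + \frac{C D y \cos{\left(y \right)} \cos{\left(x y \right)}}{3} + 4 D^{2} x^{2} \cos^{2}{\left(x y \right)} + \frac{D^{2} x y \cos^{2}{\left(x y \right)}}{3} + \frac{D^{2} y^{2} \cos^{2}{\left(x y \right)}}{3}
This must equal f(x, y) identically; expanded, f = 4 x^{2} e^{2 x y} - 24 x^{2} e^{x y} \cos{\left(x y \right)} + 36 x^{2} \cos^{2}{\left(x y \right)} + \frac{x y e^{2 x y}}{3} - 2 x y e^{x y} \cos{\left(x y \right)} + 3 x y \cos^{2}{\left(x y \right)} - \frac{2 x e^{x} e^{x y}}{3} + 2 x e^{x} \cos{\left(x y \right)} + 16 x e^{x y} \cos{\left(y \right)} - 48 x \cos{\left(y \right)} \cos{\left(x y \right)} + \frac{y^{2} e^{2 x y}}{3} - 2 y^{2} e^{x y} \cos{\left(x y \right)} + 3 y^{2} \cos^{2}{\left(x y \right)} - \frac{4 y e^{x} e^{x y}}{3} + 4 y e^{x} \cos{\left(x y \right)} + \frac{2 y e^{x y} \cos{\left(y \right)}}{3} - 2 y \cos{\left(y \right)} \cos{\left(x y \right)} + \frac{4 e^{2 x}}{3} - \frac{4 e^{x} \cos{\left(y \right)}}{3} + 16 \cos^{2}{\left(y \right)}.
Matching coefficients of the independent functions:
(each divided by its leading coefficient; functions giving the same equation are listed together)
  [x^{2} e^{2 x y}, y^{2} e^{2 x y}, x y e^{2 x y}]:  B^{2} - 1 = 0
  [x^{2} \cos^{2}{\left(x y \right)}, y^{2} \cos^{2}{\left(x y \right)}, x y \cos^{2}{\left(x y \right)}]:  D^{2} - 9 = 0
  [e^{x} \cos{\left(y \right)}]:  A C + 4 = 0
  [x e^{x} e^{x y}, y e^{x} e^{x y}]:  A B + 2 = 0
  [x e^{x} \cos{\left(x y \right)}, y e^{x} \cos{\left(x y \right)}]:  A D - 6 = 0
  [x e^{x y} \cos{\left(y \right)}, y e^{x y} \cos{\left(y \right)}]:  B C - 2 = 0
  [x \cos{\left(y \right)} \cos{\left(x y \right)}, y \cos{\left(y \right)} \cos{\left(x y \right)}]:  C D + 6 = 0
  [x^{2} e^{x y} \cos{\left(x y \right)}, y^{2} e^{x y} \cos{\left(x y \right)}, x y e^{x y} \cos{\left(x y \right)}]:  B D + 3 = 0
  [e^{2 x}]:  A^{2} - 4 = 0
  [\cos^{2}{\left(y \right)}]:  C^{2} - 4 = 0
These equations allow (A, B, C, D) = (-2, 1, 2, -3) or (2, -1, -2, 3).
Impose the point condition(s):
  u(0, 0) = 1  ⟹  A + B = 1
Only A = 2, B = -1, C = -2, D = 3 satisfies everything.
Hence u(x, y) = 2 e^{x} - e^{x y} - 2 \sin{\left(y \right)} + 3 \sin{\left(x y \right)}.

Answer: u(x, y) = 2 e^{x} - e^{x y} - 2 \sin{\left(y \right)} + 3 \sin{\left(x y \right)}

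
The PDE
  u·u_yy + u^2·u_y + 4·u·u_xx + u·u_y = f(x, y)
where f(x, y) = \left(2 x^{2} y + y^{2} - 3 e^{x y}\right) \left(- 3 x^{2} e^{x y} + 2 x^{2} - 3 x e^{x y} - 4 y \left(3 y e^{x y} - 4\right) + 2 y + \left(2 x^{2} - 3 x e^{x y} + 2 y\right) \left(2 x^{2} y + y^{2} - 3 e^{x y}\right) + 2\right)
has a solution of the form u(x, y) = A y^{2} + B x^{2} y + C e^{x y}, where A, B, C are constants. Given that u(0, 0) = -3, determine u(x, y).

Substitute the ansatz u = A y^{2} + B x^{2} y + C e^{x y} into the left-hand side.
Derivatives of the ansatz:
  u_yy = 2 A + C x^{2} e^{x y}
  u_y = 2 A y + B x^{2} + C x e^{x y}
  u_xx = 2 B y + C y^{2} e^{x y}
Term by term:
  u·u_yy = 2 A^{2} y^{2} + 2 A B x^{2} y + A C x^{2} y^{2} e^{x y} + 2 A C e^{x y} + B C x^{4} y e^{x y} + C^{2} x^{2} e^{2 x y}
  u^2·u_y = 2 A^{3} y^{5} + 5 A^{2} B x^{2} y^{4} + A^{2} C x y^{4} e^{x y} + 4 A^{2} C y^{3} e^{x y} + 4 A B^{2} x^{4} y^{3} + 2 A B C x^{3} y^{3} e^{x y} + 6 A B C x^{2} y^{2} e^{x y} + 2 A C^{2} x y^{2} e^{2 x y} + 2 A C^{2} y e^{2 x y} + B^{3} x^{6} y^{2} + B^{2} C x^{5} y^{2} e^{x y} + 2 B^{2} C x^{4} y e^{x y} + 2 B C^{2} x^{3} y e^{2 x y} + B C^{2} x^{2} e^{2 x y} + C^{3} x e^{3 x y}
  4·u·u_xx = 8 A B y^{3} + 4 A C y^{4} e^{x y} + 8 B^{2} x^{2} y^{2} + 4 B C x^{2} y^{3} e^{x y} + 8 B C y e^{x y} + 4 C^{2} y^{2} e^{2 x y}
  u·u_y = 2 A^{2} y^{3} + 3 A B x^{2} y^{2} + A C x y^{2} e^{x y} + 2 A C y e^{x y} + B^{2} x^{4} y + B C x^{3} y e^{x y} + B C x^{2} e^{x y} + C^{2} x e^{2 x y}
Sum these and collect like terms in the independent variables.
This must equal f(x, y) identically; expanded, f = 8 x^{6} y^{2} - 12 x^{5} y^{2} e^{x y} + 16 x^{4} y^{3} - 30 x^{4} y e^{x y} + 4 x^{4} y - 12 x^{3} y^{3} e^{x y} + 36 x^{3} y e^{2 x y} - 6 x^{3} y e^{x y} + 10 x^{2} y^{4} - 24 x^{2} y^{3} e^{x y} - 39 x^{2} y^{2} e^{x y} + 38 x^{2} y^{2} + 4 x^{2} y + 27 x^{2} e^{2 x y} - 6 x^{2} e^{x y} - 3 x y^{4} e^{x y} + 18 x y^{2} e^{2 x y} - 3 x y^{2} e^{x y} - 27 x e^{3 x y} + 9 x e^{2 x y} + 2 y^{5} - 12 y^{4} e^{x y} - 12 y^{3} e^{x y} + 18 y^{3} + 36 y^{2} e^{2 x y} + 2 y^{2} + 18 y e^{2 x y} - 54 y e^{x y} - 6 e^{x y}.
Matching coefficients of the independent functions:
(each divided by its leading coefficient; functions giving the same equation are listed together)
  [y^{2}]:  A^{2} - 1 = 0
  [y^{3}]:  A^{2} + 4 A B - 9 = 0
  [y^{5}]:  A^{3} - 1 = 0
  [x e^{2 x y}, y^{2} e^{2 x y}]:  C^{2} - 9 = 0
  [x e^{3 x y}]:  C^{3} + 27 = 0
  [x^{2} y]:  A B - 2 = 0
  [x^{2} y^{2}]:  A B + \frac{8 B^{2}}{3} - \frac{38}{3} = 0
  [x^{2} y^{4}]:  A^{2} B - 2 = 0
  [x^{2} e^{x y}, x^{2} y^{3} e^{x y}, x^{3} y e^{x y}]:  B C + 6 = 0
  [x^{2} e^{2 x y}]:  B C^{2} + C^{2} - 27 = 0
  [x^{4} y]:  B^{2} - 4 = 0
  [x^{4} y^{3}]:  A B^{2} - 4 = 0
  [x^{6} y^{2}]:  B^{3} - 8 = 0
  [y e^{x y}]:  A C + 4 B C + 27 = 0
  [y e^{2 x y}, x y^{2} e^{2 x y}]:  A C^{2} - 9 = 0
  [y^{3} e^{x y}, x y^{4} e^{x y}]:  A^{2} C + 3 = 0
  [y^{4} e^{x y}, x y^{2} e^{x y}, e^{x y}]:  A C + 3 = 0
  [x^{2} y^{2} e^{x y}]:  A B C + \frac{A C}{6} + \frac{13}{2} = 0
  [x^{3} y e^{2 x y}]:  B C^{2} - 18 = 0
  [x^{3} y^{3} e^{x y}]:  A B C + 6 = 0
  [x^{4} y e^{x y}]:  B^{2} C + \frac{B C}{2} + 15 = 0
  [x^{5} y^{2} e^{x y}]:  B^{2} C + 12 = 0
Solving: A = 1, B = 2, C = -3.
Check against the point condition:
  u(0, 0) = -3  ⟹  C = -3  ✓
Hence u(x, y) = 2 x^{2} y + y^{2} - 3 e^{x y}.

Answer: u(x, y) = 2 x^{2} y + y^{2} - 3 e^{x y}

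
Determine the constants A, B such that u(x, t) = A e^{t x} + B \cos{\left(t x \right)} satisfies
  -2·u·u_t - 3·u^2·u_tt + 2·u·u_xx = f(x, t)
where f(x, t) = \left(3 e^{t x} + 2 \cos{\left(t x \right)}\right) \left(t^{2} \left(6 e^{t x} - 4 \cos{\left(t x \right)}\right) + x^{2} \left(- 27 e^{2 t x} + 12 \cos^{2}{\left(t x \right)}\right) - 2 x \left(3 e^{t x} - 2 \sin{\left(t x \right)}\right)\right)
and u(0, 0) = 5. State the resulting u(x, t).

Answer: u(x, t) = 3 e^{t x} + 2 \cos{\left(t x \right)}

Derivation:
Substitute the ansatz u = A e^{t x} + B \cos{\left(t x \right)} into the left-hand side.
Derivatives of the ansatz:
  u_t = A x e^{t x} - B x \sin{\left(t x \right)}
  u_tt = A x^{2} e^{t x} - B x^{2} \cos{\left(t x \right)}
  u_xx = A t^{2} e^{t x} - B t^{2} \cos{\left(t x \right)}
Term by term:
  -2·u·u_t = - 2 A^{2} x e^{2 t x} + 2 A B x e^{t x} \sin{\left(t x \right)} - 2 A B x e^{t x} \cos{\left(t x \right)} + 2 B^{2} x \sin{\left(t x \right)} \cos{\left(t x \right)}
  -3·u^2·u_tt = - 3 A^{3} x^{2} e^{3 t x} - 3 A^{2} B x^{2} e^{2 t x} \cos{\left(t x \right)} + 3 A B^{2} x^{2} e^{t x} \cos^{2}{\left(t x \right)} + 3 B^{3} x^{2} \cos^{3}{\left(t x \right)}
  2·u·u_xx = 2 A^{2} t^{2} e^{2 t x} - 2 B^{2} t^{2} \cos^{2}{\left(t x \right)}
So the left-hand side equals
  - 3 A^{3} x^{2} e^{3 t x} - 3 A^{2} B x^{2} e^{2 t x} \cos{\left(t x \right)} + 2 A^{2} t^{2} e^{2 t x} - 2 A^{2} x e^{2 t x} + 3 A B^{2} x^{2} e^{t x} \cos^{2}{\left(t x \right)} + 2 A B x e^{t x} \sin{\left(t x \right)} - 2 A B x e^{t x} \cos{\left(t x \right)} + 3 B^{3} x^{2} \cos^{3}{\left(t x \right)} - 2 B^{2} t^{2} \cos^{2}{\left(t x \right)} + 2 B^{2} x \sin{\left(t x \right)} \cos{\left(t x \right)}
This must equal f(x, t) identically; expanded, f = 18 t^{2} e^{2 t x} - 8 t^{2} \cos^{2}{\left(t x \right)} - 81 x^{2} e^{3 t x} - 54 x^{2} e^{2 t x} \cos{\left(t x \right)} + 36 x^{2} e^{t x} \cos^{2}{\left(t x \right)} + 24 x^{2} \cos^{3}{\left(t x \right)} - 18 x e^{2 t x} + 12 x e^{t x} \sin{\left(t x \right)} - 12 x e^{t x} \cos{\left(t x \right)} + 8 x \sin{\left(t x \right)} \cos{\left(t x \right)}.
Matching coefficients of the independent functions:
  [t^{2} e^{2 t x}]:  2 A^{2} = 18
  [t^{2} \cos^{2}{\left(t x \right)}]:  - 2 B^{2} = -8
  [x e^{2 t x}]:  - 2 A^{2} = -18
  [x^{2} e^{3 t x}]:  - 3 A^{3} = -81
  [x^{2} \cos^{3}{\left(t x \right)}]:  3 B^{3} = 24
  [x e^{t x} \sin{\left(t x \right)}]:  2 A B = 12
  [x e^{t x} \cos{\left(t x \right)}]:  - 2 A B = -12
  [x \sin{\left(t x \right)} \cos{\left(t x \right)}]:  2 B^{2} = 8
  [x^{2} e^{t x} \cos^{2}{\left(t x \right)}]:  3 A B^{2} = 36
  [x^{2} e^{2 t x} \cos{\left(t x \right)}]:  - 3 A^{2} B = -54
Solving: A = 3, B = 2.
Check against the point condition:
  u(0, 0) = 5  ⟹  A + B = 5  ✓
Hence u(x, t) = 3 e^{t x} + 2 \cos{\left(t x \right)}.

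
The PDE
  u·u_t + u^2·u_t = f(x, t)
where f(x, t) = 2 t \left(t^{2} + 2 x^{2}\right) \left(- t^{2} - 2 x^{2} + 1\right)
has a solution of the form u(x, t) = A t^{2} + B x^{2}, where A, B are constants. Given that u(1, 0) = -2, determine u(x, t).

Answer: u(x, t) = - t^{2} - 2 x^{2}

Derivation:
Substitute the ansatz u = A t^{2} + B x^{2} into the left-hand side.
Derivatives of the ansatz:
  u_t = 2 A t
Term by term:
  u·u_t = 2 A^{2} t^{3} + 2 A B t x^{2}
  u^2·u_t = 2 A^{3} t^{5} + 4 A^{2} B t^{3} x^{2} + 2 A B^{2} t x^{4}
So the left-hand side equals
  2 A^{3} t^{5} + 4 A^{2} B t^{3} x^{2} + 2 A^{2} t^{3} + 2 A B^{2} t x^{4} + 2 A B t x^{2}
This must equal f(x, t) identically; expanded, f = - 2 t^{5} - 8 t^{3} x^{2} + 2 t^{3} - 8 t x^{4} + 4 t x^{2}.
Matching coefficients of the independent functions:
  [t^{3}]:  2 A^{2} = 2
  [t^{5}]:  2 A^{3} = -2
  [t x^{2}]:  2 A B = 4
  [t x^{4}]:  2 A B^{2} = -8
  [t^{3} x^{2}]:  4 A^{2} B = -8
Solving: A = -1, B = -2.
Check against the point condition:
  u(1, 0) = -2  ⟹  B = -2  ✓
Hence u(x, t) = - t^{2} - 2 x^{2}.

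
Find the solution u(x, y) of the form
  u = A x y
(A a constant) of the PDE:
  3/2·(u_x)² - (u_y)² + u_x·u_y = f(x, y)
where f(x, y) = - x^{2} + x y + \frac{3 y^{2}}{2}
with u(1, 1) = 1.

Substitute the ansatz u = A x y into the left-hand side.
Derivatives of the ansatz:
  u_x = A y
  u_y = A x
Term by term:
  3/2·(u_x)² = \frac{3 A^{2} y^{2}}{2}
  -(u_y)² = - A^{2} x^{2}
  u_x·u_y = A^{2} x y
So the left-hand side equals
  - A^{2} x^{2} + A^{2} x y + \frac{3 A^{2} y^{2}}{2}
This must equal f(x, y) = - x^{2} + x y + \frac{3 y^{2}}{2} identically.
Matching coefficients of the independent functions:
  [x^{2}]:  - A^{2} = -1
  [y^{2}]:  \frac{3 A^{2}}{2} = \frac{3}{2}
  [x y]:  A^{2} = 1
These equations allow (A) = (-1) or (1).
Impose the point condition(s):
  u(1, 1) = 1  ⟹  A = 1
Only A = 1 satisfies everything.
Hence u(x, y) = x y.

Answer: u(x, y) = x y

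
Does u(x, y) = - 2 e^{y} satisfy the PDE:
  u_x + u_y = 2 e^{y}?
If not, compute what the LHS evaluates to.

Evaluate each term of the left-hand side for u = - 2 e^{y}.
Derivatives:
  u_x = 0
  u_y = - 2 e^{y}
Terms:
  u_x = 0
  u_y = - 2 e^{y}
Sum: LHS = - 2 e^{y}
Given right-hand side: 2 e^{y}. Difference LHS − RHS = - 4 e^{y} ≠ 0, so u is not a solution.

Answer: No, the LHS evaluates to - 2 e^{y}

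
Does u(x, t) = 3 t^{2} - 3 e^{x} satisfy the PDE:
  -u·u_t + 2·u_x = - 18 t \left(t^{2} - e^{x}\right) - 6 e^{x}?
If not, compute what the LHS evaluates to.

Evaluate each term of the left-hand side for u = 3 t^{2} - 3 e^{x}.
Derivatives:
  u_t = 6 t
  u_x = - 3 e^{x}
Terms:
  -u·u_t = 18 t \left(- t^{2} + e^{x}\right)
  2·u_x = - 6 e^{x}
Sum: LHS = - 18 t \left(t^{2} - e^{x}\right) - 6 e^{x}
This is exactly the given right-hand side, so u is a solution.

Answer: Yes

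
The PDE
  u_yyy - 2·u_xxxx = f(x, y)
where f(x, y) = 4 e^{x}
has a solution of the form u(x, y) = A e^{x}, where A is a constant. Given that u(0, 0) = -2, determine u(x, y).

Substitute the ansatz u = A e^{x} into the left-hand side.
Derivatives of the ansatz:
  u_yyy = 0
  u_xxxx = A e^{x}
Term by term:
  u_yyy = 0
  -2·u_xxxx = - 2 A e^{x}
So the left-hand side equals
  - 2 A e^{x}
This must equal f(x, y) = 4 e^{x} identically.
Matching coefficients of the independent functions:
  [e^{x}]:  - 2 A = 4
Solving: A = -2.
Check against the point condition:
  u(0, 0) = -2  ⟹  A = -2  ✓
Hence u(x, y) = - 2 e^{x}.

Answer: u(x, y) = - 2 e^{x}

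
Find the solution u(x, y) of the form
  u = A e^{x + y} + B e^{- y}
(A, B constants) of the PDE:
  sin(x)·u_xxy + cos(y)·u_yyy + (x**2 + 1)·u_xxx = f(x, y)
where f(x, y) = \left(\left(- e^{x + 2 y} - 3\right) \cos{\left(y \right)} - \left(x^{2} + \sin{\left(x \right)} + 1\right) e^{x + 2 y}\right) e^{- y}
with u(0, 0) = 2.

Substitute the ansatz u = A e^{x + y} + B e^{- y} into the left-hand side.
Derivatives of the ansatz:
  u_xxy = A e^{x} e^{y}
  u_yyy = A e^{x} e^{y} - B e^{- y}
  u_xxx = A e^{x} e^{y}
Term by term:
  sin(x)·u_xxy = A e^{x} e^{y} \sin{\left(x \right)}
  cos(y)·u_yyy = A e^{x} e^{y} \cos{\left(y \right)} - B e^{- y} \cos{\left(y \right)}
  (x**2 + 1)·u_xxx = A x^{2} e^{x} e^{y} + A e^{x} e^{y}
So the left-hand side equals
  A x^{2} e^{x} e^{y} + A e^{x} e^{y} \sin{\left(x \right)} + A e^{x} e^{y} \cos{\left(y \right)} + A e^{x} e^{y} - B e^{- y} \cos{\left(y \right)}
This must equal f(x, y) identically; expanded, f = - x^{2} e^{x} e^{y} - e^{x} e^{y} \sin{\left(x \right)} - e^{x} e^{y} \cos{\left(y \right)} - e^{x} e^{y} - 3 e^{- y} \cos{\left(y \right)}.
Matching coefficients of the independent functions:
  [e^{x} e^{y}, x^{2} e^{x} e^{y}, e^{x} e^{y} \sin{\left(x \right)}, e^{x} e^{y} \cos{\left(y \right)}]:  A = -1
  [e^{- y} \cos{\left(y \right)}]:  - B = -3
Solving: A = -1, B = 3.
Check against the point condition:
  u(0, 0) = 2  ⟹  A + B = 2  ✓
Hence u(x, y) = - e^{x + y} + 3 e^{- y}.

Answer: u(x, y) = - e^{x + y} + 3 e^{- y}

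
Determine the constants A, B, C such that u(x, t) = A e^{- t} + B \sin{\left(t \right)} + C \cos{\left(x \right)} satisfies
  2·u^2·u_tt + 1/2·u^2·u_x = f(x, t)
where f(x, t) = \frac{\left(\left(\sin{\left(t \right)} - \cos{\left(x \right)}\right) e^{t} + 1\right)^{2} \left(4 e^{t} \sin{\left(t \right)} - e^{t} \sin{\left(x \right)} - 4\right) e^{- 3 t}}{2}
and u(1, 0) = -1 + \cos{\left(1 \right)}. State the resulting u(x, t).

Answer: u(x, t) = - \sin{\left(t \right)} + \cos{\left(x \right)} - e^{- t}

Derivation:
Substitute the ansatz u = A e^{- t} + B \sin{\left(t \right)} + C \cos{\left(x \right)} into the left-hand side.
Derivatives of the ansatz:
  u_tt = A e^{- t} - B \sin{\left(t \right)}
  u_x = - C \sin{\left(x \right)}
Term by term:
  2·u^2·u_tt = 2 A^{3} e^{- 3 t} + 2 A^{2} B e^{- 2 t} \sin{\left(t \right)} + 4 A^{2} C e^{- 2 t} \cos{\left(x \right)} - 2 A B^{2} e^{- t} \sin^{2}{\left(t \right)} + 2 A C^{2} e^{- t} \cos^{2}{\left(x \right)} - 2 B^{3} \sin^{3}{\left(t \right)} - 4 B^{2} C \sin^{2}{\left(t \right)} \cos{\left(x \right)} - 2 B C^{2} \sin{\left(t \right)} \cos^{2}{\left(x \right)}
  1/2·u^2·u_x = - \frac{A^{2} C e^{- 2 t} \sin{\left(x \right)}}{2} - A B C e^{- t} \sin{\left(t \right)} \sin{\left(x \right)} - A C^{2} e^{- t} \sin{\left(x \right)} \cos{\left(x \right)} - \frac{B^{2} C \sin^{2}{\left(t \right)} \sin{\left(x \right)}}{2} - B C^{2} \sin{\left(t \right)} \sin{\left(x \right)} \cos{\left(x \right)} - \frac{C^{3} \sin{\left(x \right)} \cos^{2}{\left(x \right)}}{2}
So the left-hand side equals
  2 A^{3} e^{- 3 t} + 2 A^{2} B e^{- 2 t} \sin{\left(t \right)} - \frac{A^{2} C e^{- 2 t} \sin{\left(x \right)}}{2} + 4 A^{2} C e^{- 2 t} \cos{\left(x \right)} - 2 A B^{2} e^{- t} \sin^{2}{\left(t \right)} - A B C e^{- t} \sin{\left(t \right)} \sin{\left(x \right)} - A C^{2} e^{- t} \sin{\left(x \right)} \cos{\left(x \right)} + 2 A C^{2} e^{- t} \cos^{2}{\left(x \right)} - 2 B^{3} \sin^{3}{\left(t \right)} - \frac{B^{2} C \sin^{2}{\left(t \right)} \sin{\left(x \right)}}{2} - 4 B^{2} C \sin^{2}{\left(t \right)} \cos{\left(x \right)} - B C^{2} \sin{\left(t \right)} \sin{\left(x \right)} \cos{\left(x \right)} - 2 B C^{2} \sin{\left(t \right)} \cos^{2}{\left(x \right)} - \frac{C^{3} \sin{\left(x \right)} \cos^{2}{\left(x \right)}}{2}
This must equal f(x, t) identically; expanded, f = 2 \sin^{3}{\left(t \right)} - \frac{\sin^{2}{\left(t \right)} \sin{\left(x \right)}}{2} - 4 \sin^{2}{\left(t \right)} \cos{\left(x \right)} + \sin{\left(t \right)} \sin{\left(x \right)} \cos{\left(x \right)} + 2 \sin{\left(t \right)} \cos^{2}{\left(x \right)} - \frac{\sin{\left(x \right)} \cos^{2}{\left(x \right)}}{2} + 2 e^{- t} \sin^{2}{\left(t \right)} - e^{- t} \sin{\left(t \right)} \sin{\left(x \right)} + e^{- t} \sin{\left(x \right)} \cos{\left(x \right)} - 2 e^{- t} \cos^{2}{\left(x \right)} - 2 e^{- 2 t} \sin{\left(t \right)} - \frac{e^{- 2 t} \sin{\left(x \right)}}{2} + 4 e^{- 2 t} \cos{\left(x \right)} - 2 e^{- 3 t}.
Matching coefficients of the independent functions:
  [e^{- 2 t} \sin{\left(t \right)}]:  2 A^{2} B = -2
  [e^{- 2 t} \sin{\left(x \right)}]:  - \frac{A^{2} C}{2} = - \frac{1}{2}
  [e^{- 2 t} \cos{\left(x \right)}]:  4 A^{2} C = 4
  [e^{- t} \sin^{2}{\left(t \right)}]:  - 2 A B^{2} = 2
  [e^{- t} \cos^{2}{\left(x \right)}]:  2 A C^{2} = -2
  [\sin{\left(t \right)} \cos^{2}{\left(x \right)}]:  - 2 B C^{2} = 2
  [\sin^{2}{\left(t \right)} \sin{\left(x \right)}]:  - \frac{B^{2} C}{2} = - \frac{1}{2}
  [\sin^{2}{\left(t \right)} \cos{\left(x \right)}]:  - 4 B^{2} C = -4
  [\sin{\left(x \right)} \cos^{2}{\left(x \right)}]:  - \frac{C^{3}}{2} = - \frac{1}{2}
  [e^{- t} \sin{\left(t \right)} \sin{\left(x \right)}]:  - A B C = -1
  [e^{- t} \sin{\left(x \right)} \cos{\left(x \right)}]:  - A C^{2} = 1
  [\sin{\left(t \right)} \sin{\left(x \right)} \cos{\left(x \right)}]:  - B C^{2} = 1
  [e^{- 3 t}]:  2 A^{3} = -2
  [\sin^{3}{\left(t \right)}]:  - 2 B^{3} = 2
Solving: A = -1, B = -1, C = 1.
Check against the point condition:
  u(1, 0) = -1 + \cos{\left(1 \right)}  ⟹  A + C \cos{\left(1 \right)} = -1 + \cos{\left(1 \right)}  ✓
Hence u(x, t) = - \sin{\left(t \right)} + \cos{\left(x \right)} - e^{- t}.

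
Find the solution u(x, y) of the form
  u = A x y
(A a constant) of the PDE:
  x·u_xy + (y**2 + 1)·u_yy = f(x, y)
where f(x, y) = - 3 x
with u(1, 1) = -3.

Substitute the ansatz u = A x y into the left-hand side.
Derivatives of the ansatz:
  u_xy = A
  u_yy = 0
Term by term:
  x·u_xy = A x
  (y**2 + 1)·u_yy = 0
So the left-hand side equals
  A x
This must equal f(x, y) = - 3 x identically.
Matching coefficients of the independent functions:
  [x]:  A = -3
Solving: A = -3.
Check against the point condition:
  u(1, 1) = -3  ⟹  A = -3  ✓
Hence u(x, y) = - 3 x y.

Answer: u(x, y) = - 3 x y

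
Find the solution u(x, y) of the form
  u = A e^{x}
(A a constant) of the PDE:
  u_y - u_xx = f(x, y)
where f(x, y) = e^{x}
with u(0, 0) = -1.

Substitute the ansatz u = A e^{x} into the left-hand side.
Derivatives of the ansatz:
  u_y = 0
  u_xx = A e^{x}
Term by term:
  u_y = 0
  -u_xx = - A e^{x}
So the left-hand side equals
  - A e^{x}
This must equal f(x, y) = e^{x} identically.
Matching coefficients of the independent functions:
  [e^{x}]:  - A = 1
Solving: A = -1.
Check against the point condition:
  u(0, 0) = -1  ⟹  A = -1  ✓
Hence u(x, y) = - e^{x}.

Answer: u(x, y) = - e^{x}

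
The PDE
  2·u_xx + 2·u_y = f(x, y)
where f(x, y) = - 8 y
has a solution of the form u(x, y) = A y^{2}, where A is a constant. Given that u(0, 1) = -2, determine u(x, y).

Substitute the ansatz u = A y^{2} into the left-hand side.
Derivatives of the ansatz:
  u_xx = 0
  u_y = 2 A y
Term by term:
  2·u_xx = 0
  2·u_y = 4 A y
So the left-hand side equals
  4 A y
This must equal f(x, y) = - 8 y identically.
Matching coefficients of the independent functions:
  [y]:  4 A = -8
Solving: A = -2.
Check against the point condition:
  u(0, 1) = -2  ⟹  A = -2  ✓
Hence u(x, y) = - 2 y^{2}.

Answer: u(x, y) = - 2 y^{2}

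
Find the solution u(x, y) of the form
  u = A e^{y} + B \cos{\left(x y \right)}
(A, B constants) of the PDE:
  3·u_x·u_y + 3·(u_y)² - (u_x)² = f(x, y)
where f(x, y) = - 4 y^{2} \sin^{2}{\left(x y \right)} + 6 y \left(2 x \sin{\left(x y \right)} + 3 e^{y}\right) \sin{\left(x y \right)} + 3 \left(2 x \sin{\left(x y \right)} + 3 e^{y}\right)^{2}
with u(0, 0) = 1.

Answer: u(x, y) = 3 e^{y} - 2 \cos{\left(x y \right)}

Derivation:
Substitute the ansatz u = A e^{y} + B \cos{\left(x y \right)} into the left-hand side.
Derivatives of the ansatz:
  u_x = - B y \sin{\left(x y \right)}
  u_y = A e^{y} - B x \sin{\left(x y \right)}
Term by term:
  3·u_x·u_y = - 3 A B y e^{y} \sin{\left(x y \right)} + 3 B^{2} x y \sin^{2}{\left(x y \right)}
  3·(u_y)² = 3 A^{2} e^{2 y} - 6 A B x e^{y} \sin{\left(x y \right)} + 3 B^{2} x^{2} \sin^{2}{\left(x y \right)}
  -(u_x)² = - B^{2} y^{2} \sin^{2}{\left(x y \right)}
So the left-hand side equals
  3 A^{2} e^{2 y} - 6 A B x e^{y} \sin{\left(x y \right)} - 3 A B y e^{y} \sin{\left(x y \right)} + 3 B^{2} x^{2} \sin^{2}{\left(x y \right)} + 3 B^{2} x y \sin^{2}{\left(x y \right)} - B^{2} y^{2} \sin^{2}{\left(x y \right)}
This must equal f(x, y) identically; expanded, f = 12 x^{2} \sin^{2}{\left(x y \right)} + 12 x y \sin^{2}{\left(x y \right)} + 36 x e^{y} \sin{\left(x y \right)} - 4 y^{2} \sin^{2}{\left(x y \right)} + 18 y e^{y} \sin{\left(x y \right)} + 27 e^{2 y}.
Matching coefficients of the independent functions:
  [x^{2} \sin^{2}{\left(x y \right)}, x y \sin^{2}{\left(x y \right)}]:  3 B^{2} = 12
  [y^{2} \sin^{2}{\left(x y \right)}]:  - B^{2} = -4
  [x e^{y} \sin{\left(x y \right)}]:  - 6 A B = 36
  [y e^{y} \sin{\left(x y \right)}]:  - 3 A B = 18
  [e^{2 y}]:  3 A^{2} = 27
These equations allow (A, B) = (-3, 2) or (3, -2).
Impose the point condition(s):
  u(0, 0) = 1  ⟹  A + B = 1
Only A = 3, B = -2 satisfies everything.
Hence u(x, y) = 3 e^{y} - 2 \cos{\left(x y \right)}.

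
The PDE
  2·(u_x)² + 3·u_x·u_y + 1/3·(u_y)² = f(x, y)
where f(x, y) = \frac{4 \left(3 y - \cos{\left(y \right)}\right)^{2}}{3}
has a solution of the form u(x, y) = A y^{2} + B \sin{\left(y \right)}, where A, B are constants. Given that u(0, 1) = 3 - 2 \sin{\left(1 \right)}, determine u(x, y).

Substitute the ansatz u = A y^{2} + B \sin{\left(y \right)} into the left-hand side.
Derivatives of the ansatz:
  u_x = 0
  u_y = 2 A y + B \cos{\left(y \right)}
Term by term:
  2·(u_x)² = 0
  3·u_x·u_y = 0
  1/3·(u_y)² = \frac{4 A^{2} y^{2}}{3} + \frac{4 A B y \cos{\left(y \right)}}{3} + \frac{B^{2} \cos^{2}{\left(y \right)}}{3}
So the left-hand side equals
  \frac{4 A^{2} y^{2}}{3} + \frac{4 A B y \cos{\left(y \right)}}{3} + \frac{B^{2} \cos^{2}{\left(y \right)}}{3}
This must equal f(x, y) identically; expanded, f = 12 y^{2} - 8 y \cos{\left(y \right)} + \frac{4 \cos^{2}{\left(y \right)}}{3}.
Matching coefficients of the independent functions:
  [y^{2}]:  \frac{4 A^{2}}{3} = 12
  [y \cos{\left(y \right)}]:  \frac{4 A B}{3} = -8
  [\cos^{2}{\left(y \right)}]:  \frac{B^{2}}{3} = \frac{4}{3}
These equations allow (A, B) = (-3, 2) or (3, -2).
Impose the point condition(s):
  u(0, 1) = 3 - 2 \sin{\left(1 \right)}  ⟹  A + B \sin{\left(1 \right)} = 3 - 2 \sin{\left(1 \right)}
Only A = 3, B = -2 satisfies everything.
Hence u(x, y) = 3 y^{2} - 2 \sin{\left(y \right)}.

Answer: u(x, y) = 3 y^{2} - 2 \sin{\left(y \right)}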